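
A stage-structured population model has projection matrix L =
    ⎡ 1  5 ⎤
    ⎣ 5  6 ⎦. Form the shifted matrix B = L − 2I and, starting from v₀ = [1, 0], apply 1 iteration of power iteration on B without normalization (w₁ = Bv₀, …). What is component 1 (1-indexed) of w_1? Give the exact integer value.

-1

B = L − 2I has rows (-1, 5); (5, 4)
w1 = Bv₀ = ((-1)·1 + 5·0; 5·1 + 4·0) = (-1, 5)
Requested component of w1: -1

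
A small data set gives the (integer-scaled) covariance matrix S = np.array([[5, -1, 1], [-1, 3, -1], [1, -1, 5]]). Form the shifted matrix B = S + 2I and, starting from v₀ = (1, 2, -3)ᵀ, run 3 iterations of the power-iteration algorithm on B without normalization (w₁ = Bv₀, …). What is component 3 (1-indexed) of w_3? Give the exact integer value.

B = S + 2I has rows (7, -1, 1); (-1, 5, -1); (1, -1, 7)
w1 = Bv₀ = (7·1 + (-1)·2 + 1·(-3); (-1)·1 + 5·2 + (-1)·(-3); 1·1 + (-1)·2 + 7·(-3)) = (2, 12, -22)
w2 = Bw1 = (7·2 + (-1)·12 + 1·(-22); (-1)·2 + 5·12 + (-1)·(-22); 1·2 + (-1)·12 + 7·(-22)) = (-20, 80, -164)
w3 = Bw2 = (-384, 584, -1248)
Requested component of w3: -1248

-1248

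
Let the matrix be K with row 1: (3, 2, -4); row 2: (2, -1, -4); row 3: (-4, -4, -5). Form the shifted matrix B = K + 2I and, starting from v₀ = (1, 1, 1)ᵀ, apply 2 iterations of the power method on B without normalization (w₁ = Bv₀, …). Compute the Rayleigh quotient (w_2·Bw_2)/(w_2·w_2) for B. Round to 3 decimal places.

B = K + 2I has rows (5, 2, -4); (2, 1, -4); (-4, -4, -3)
w1 = Bv₀ = (5·1 + 2·1 + (-4)·1; 2·1 + 1·1 + (-4)·1; (-4)·1 + (-4)·1 + (-3)·1) = (3, -1, -11)
w2 = Bw1 = (5·3 + 2·(-1) + (-4)·(-11); 2·3 + 1·(-1) + (-4)·(-11); (-4)·3 + (-4)·(-1) + (-3)·(-11)) = (57, 49, 25)
Bw2 = (283, 63, -499)
w2·Bw2 = 6743; w2·w2 = 6275; μ ≈ 6743/6275 = 1.075

μ ≈ 1.075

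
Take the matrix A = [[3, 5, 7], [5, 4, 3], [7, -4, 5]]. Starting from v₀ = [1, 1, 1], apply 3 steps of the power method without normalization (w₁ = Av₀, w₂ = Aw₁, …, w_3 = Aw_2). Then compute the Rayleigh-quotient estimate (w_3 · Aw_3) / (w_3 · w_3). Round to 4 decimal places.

λ ≈ 11.3321

w1 = Av₀ = (15, 12, 8)
w2 = Aw1 = (161, 147, 97)
w3 = Aw2 = (1897, 1684, 1024)
Aw3 = (21279, 19293, 11663)
w3·Aw3 = 1897·21279 + 1684·19293 + 1024·11663 = 84798587; w3·w3 = 1897·1897 + 1684·1684 + 1024·1024 = 7483041
λ ≈ 84798587/7483041 = 11.3321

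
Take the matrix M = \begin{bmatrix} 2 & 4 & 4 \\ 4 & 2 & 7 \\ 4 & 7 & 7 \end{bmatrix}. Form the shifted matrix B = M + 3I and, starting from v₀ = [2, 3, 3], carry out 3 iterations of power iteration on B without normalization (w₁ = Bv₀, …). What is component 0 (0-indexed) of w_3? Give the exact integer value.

B = M + 3I has rows (5, 4, 4); (4, 5, 7); (4, 7, 10)
w1 = Bv₀ = (5·2 + 4·3 + 4·3; 4·2 + 5·3 + 7·3; 4·2 + 7·3 + 10·3) = (34, 44, 59)
w2 = Bw1 = (5·34 + 4·44 + 4·59; 4·34 + 5·44 + 7·59; 4·34 + 7·44 + 10·59) = (582, 769, 1034)
w3 = Bw2 = (10122, 13411, 18051)
Requested component of w3: 10122

10122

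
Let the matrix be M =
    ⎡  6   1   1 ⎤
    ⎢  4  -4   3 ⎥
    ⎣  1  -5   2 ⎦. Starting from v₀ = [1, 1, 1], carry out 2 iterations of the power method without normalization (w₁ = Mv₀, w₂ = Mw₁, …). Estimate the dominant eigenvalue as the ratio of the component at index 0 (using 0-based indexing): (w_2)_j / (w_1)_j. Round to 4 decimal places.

w1 = Mv₀ = (8, 3, -2)
w2 = Mw1 = (49, 14, -11)
Ratio at component: 49 / 8 = 6.1250

6.1250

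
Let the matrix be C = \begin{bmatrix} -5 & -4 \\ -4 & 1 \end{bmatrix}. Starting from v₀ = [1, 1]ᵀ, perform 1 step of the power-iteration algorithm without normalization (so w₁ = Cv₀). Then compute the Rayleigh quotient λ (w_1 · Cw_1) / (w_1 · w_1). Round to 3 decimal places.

-6.800

w1 = Cv₀ = ((-5)·1 + (-4)·1; (-4)·1 + 1·1) = (-9, -3)
Cw1 = (57, 33)
w1·Cw1 = (-9)·57 + (-3)·33 = -612; w1·w1 = (-9)·(-9) + (-3)·(-3) = 90
λ ≈ -612/90 = -6.800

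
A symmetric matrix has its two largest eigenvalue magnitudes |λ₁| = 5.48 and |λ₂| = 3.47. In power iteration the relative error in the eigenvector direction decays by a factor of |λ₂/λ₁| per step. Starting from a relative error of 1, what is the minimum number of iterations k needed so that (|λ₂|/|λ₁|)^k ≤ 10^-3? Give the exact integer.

16

|λ₂/λ₁| = 3.47/5.48 = 0.63321
Need k ≥ ln(10^-3) / ln(0.63321) = -6.9078 / -0.4570 ≈ 15.117
Smallest integer k satisfying the bound: 16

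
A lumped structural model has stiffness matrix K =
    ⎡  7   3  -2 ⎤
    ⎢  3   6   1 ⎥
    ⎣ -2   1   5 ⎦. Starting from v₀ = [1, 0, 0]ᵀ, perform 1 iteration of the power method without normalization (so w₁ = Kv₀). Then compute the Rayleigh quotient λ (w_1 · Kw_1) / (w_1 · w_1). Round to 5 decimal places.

w1 = Kv₀ = (7·1 + 3·0 + (-2)·0; 3·1 + 6·0 + 1·0; (-2)·1 + 1·0 + 5·0) = (7, 3, -2)
Kw1 = (62, 37, -21)
w1·Kw1 = 7·62 + 3·37 + (-2)·(-21) = 587; w1·w1 = 7·7 + 3·3 + (-2)·(-2) = 62
λ ≈ 587/62 = 9.46774

λ ≈ 9.46774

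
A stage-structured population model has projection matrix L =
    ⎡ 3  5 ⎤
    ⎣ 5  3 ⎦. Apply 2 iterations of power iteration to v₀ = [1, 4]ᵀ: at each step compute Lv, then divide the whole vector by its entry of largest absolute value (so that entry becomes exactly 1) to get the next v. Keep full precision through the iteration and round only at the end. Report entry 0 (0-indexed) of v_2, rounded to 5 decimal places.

Lv0 = (23.000000, 17.000000); divide by 23.000000 → v1 = (1.000000, 0.739130)
Lv1 = (6.695652, 7.217391); divide by 7.217391 → v2 = (0.927711, 1.000000)
Requested entry of v2: 154/166 = 0.92771

0.92771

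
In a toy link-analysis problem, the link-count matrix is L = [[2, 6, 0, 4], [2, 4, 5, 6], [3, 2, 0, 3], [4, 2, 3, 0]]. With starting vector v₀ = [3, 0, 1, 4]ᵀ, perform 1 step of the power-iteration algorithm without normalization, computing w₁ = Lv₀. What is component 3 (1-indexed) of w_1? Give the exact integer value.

21

w1 = Lv₀ = (2·3 + 6·0 + 0·1 + 4·4; 2·3 + 4·0 + 5·1 + 6·4; 3·3 + 2·0 + 0·1 + 3·4; 4·3 + 2·0 + 3·1 + 0·4) = (22, 35, 21, 15)
The requested component of w1 is 21.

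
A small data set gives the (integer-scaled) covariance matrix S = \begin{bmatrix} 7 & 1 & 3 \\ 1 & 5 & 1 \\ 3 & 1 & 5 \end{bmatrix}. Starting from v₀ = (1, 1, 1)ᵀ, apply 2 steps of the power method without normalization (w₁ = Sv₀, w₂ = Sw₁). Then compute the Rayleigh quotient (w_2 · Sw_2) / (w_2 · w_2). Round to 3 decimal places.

w1 = Sv₀ = (7·1 + 1·1 + 3·1; 1·1 + 5·1 + 1·1; 3·1 + 1·1 + 5·1) = (11, 7, 9)
w2 = Sw1 = (7·11 + 1·7 + 3·9; 1·11 + 5·7 + 1·9; 3·11 + 1·7 + 5·9) = (111, 55, 85)
Sw2 = (1087, 471, 813)
w2·Sw2 = 111·1087 + 55·471 + 85·813 = 215667; w2·w2 = 111·111 + 55·55 + 85·85 = 22571
λ ≈ 215667/22571 = 9.555

λ ≈ 9.555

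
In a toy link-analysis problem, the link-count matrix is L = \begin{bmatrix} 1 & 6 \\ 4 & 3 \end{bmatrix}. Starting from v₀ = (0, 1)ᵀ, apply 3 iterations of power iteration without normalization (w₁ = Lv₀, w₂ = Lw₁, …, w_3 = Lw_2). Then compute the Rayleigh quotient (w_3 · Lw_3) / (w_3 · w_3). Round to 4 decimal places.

w1 = Lv₀ = (1·0 + 6·1; 4·0 + 3·1) = (6, 3)
w2 = Lw1 = (1·6 + 6·3; 4·6 + 3·3) = (24, 33)
w3 = Lw2 = (222, 195)
Lw3 = (1392, 1473)
w3·Lw3 = 222·1392 + 195·1473 = 596259; w3·w3 = 222·222 + 195·195 = 87309
λ ≈ 596259/87309 = 6.8293

λ ≈ 6.8293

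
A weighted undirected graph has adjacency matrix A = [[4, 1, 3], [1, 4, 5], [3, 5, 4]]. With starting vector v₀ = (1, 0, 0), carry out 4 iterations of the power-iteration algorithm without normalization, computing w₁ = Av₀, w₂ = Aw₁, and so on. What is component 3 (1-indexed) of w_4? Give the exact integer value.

3193

w1 = Av₀ = (4, 1, 3)
w2 = Aw1 = (26, 23, 29)
w3 = Aw2 = (214, 263, 309)
w4 = Aw3 = (2046, 2811, 3193)
The requested component of w4 is 3193.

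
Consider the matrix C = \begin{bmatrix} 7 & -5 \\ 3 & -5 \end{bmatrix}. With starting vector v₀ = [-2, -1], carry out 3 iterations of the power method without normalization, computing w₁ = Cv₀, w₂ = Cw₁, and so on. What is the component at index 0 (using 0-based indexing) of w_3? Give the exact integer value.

-296

w1 = Cv₀ = (7·(-2) + (-5)·(-1); 3·(-2) + (-5)·(-1)) = (-9, -1)
w2 = Cw1 = (7·(-9) + (-5)·(-1); 3·(-9) + (-5)·(-1)) = (-58, -22)
w3 = Cw2 = (-296, -64)
The requested component of w3 is -296.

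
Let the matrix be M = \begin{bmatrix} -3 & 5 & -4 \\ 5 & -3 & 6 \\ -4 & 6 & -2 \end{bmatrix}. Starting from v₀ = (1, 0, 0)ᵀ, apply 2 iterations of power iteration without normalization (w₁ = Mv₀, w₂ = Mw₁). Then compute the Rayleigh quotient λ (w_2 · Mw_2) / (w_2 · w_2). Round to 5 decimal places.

w1 = Mv₀ = ((-3)·1 + 5·0 + (-4)·0; 5·1 + (-3)·0 + 6·0; (-4)·1 + 6·0 + (-2)·0) = (-3, 5, -4)
w2 = Mw1 = ((-3)·(-3) + 5·5 + (-4)·(-4); 5·(-3) + (-3)·5 + 6·(-4); (-4)·(-3) + 6·5 + (-2)·(-4)) = (50, -54, 50)
Mw2 = (-620, 712, -624)
w2·Mw2 = 50·(-620) + (-54)·712 + 50·(-624) = -100648; w2·w2 = 50·50 + (-54)·(-54) + 50·50 = 7916
λ ≈ -100648/7916 = -12.71450

λ ≈ -12.71450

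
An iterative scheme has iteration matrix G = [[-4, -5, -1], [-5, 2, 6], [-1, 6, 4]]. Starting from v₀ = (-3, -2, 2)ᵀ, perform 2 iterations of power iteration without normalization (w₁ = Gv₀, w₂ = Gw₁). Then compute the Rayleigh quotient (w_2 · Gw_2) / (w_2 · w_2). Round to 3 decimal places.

w1 = Gv₀ = ((-4)·(-3) + (-5)·(-2) + (-1)·2; (-5)·(-3) + 2·(-2) + 6·2; (-1)·(-3) + 6·(-2) + 4·2) = (20, 23, -1)
w2 = Gw1 = ((-4)·20 + (-5)·23 + (-1)·(-1); (-5)·20 + 2·23 + 6·(-1); (-1)·20 + 6·23 + 4·(-1)) = (-194, -60, 114)
Gw2 = (962, 1534, 290)
w2·Gw2 = (-194)·962 + (-60)·1534 + 114·290 = -245608; w2·w2 = (-194)·(-194) + (-60)·(-60) + 114·114 = 54232
λ ≈ -245608/54232 = -4.529

-4.529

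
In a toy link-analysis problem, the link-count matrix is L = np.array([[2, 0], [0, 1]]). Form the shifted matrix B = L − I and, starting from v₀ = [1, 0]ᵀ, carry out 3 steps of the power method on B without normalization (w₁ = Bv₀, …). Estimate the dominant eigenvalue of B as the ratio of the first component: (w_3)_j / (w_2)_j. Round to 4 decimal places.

B = L − I has rows (1, 0); (0, 0)
w1 = Bv₀ = (1·1 + 0·0; 0·1 + 0·0) = (1, 0)
w2 = Bw1 = (1·1 + 0·0; 0·1 + 0·0) = (1, 0)
w3 = Bw2 = (1, 0)
Ratio: 1/1 = 1.0000

μ ≈ 1.0000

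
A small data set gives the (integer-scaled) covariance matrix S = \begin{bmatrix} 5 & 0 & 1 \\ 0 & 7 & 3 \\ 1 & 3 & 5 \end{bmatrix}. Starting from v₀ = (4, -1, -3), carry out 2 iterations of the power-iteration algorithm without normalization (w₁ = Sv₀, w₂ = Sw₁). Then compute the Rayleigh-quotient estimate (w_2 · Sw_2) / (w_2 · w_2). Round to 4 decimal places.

w1 = Sv₀ = (17, -16, -14)
w2 = Sw1 = (71, -154, -101)
Sw2 = (254, -1381, -896)
w2·Sw2 = 71·254 + (-154)·(-1381) + (-101)·(-896) = 321204; w2·w2 = 71·71 + (-154)·(-154) + (-101)·(-101) = 38958
λ ≈ 321204/38958 = 8.2449

8.2449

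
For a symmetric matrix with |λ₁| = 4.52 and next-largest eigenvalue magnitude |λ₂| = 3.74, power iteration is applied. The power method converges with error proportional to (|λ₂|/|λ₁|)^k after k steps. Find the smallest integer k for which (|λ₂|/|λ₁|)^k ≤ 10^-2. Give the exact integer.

25

|λ₂/λ₁| = 3.74/4.52 = 0.82743
Need k ≥ ln(10^-2) / ln(0.82743) = -4.6052 / -0.1894 ≈ 24.311
Smallest integer k satisfying the bound: 25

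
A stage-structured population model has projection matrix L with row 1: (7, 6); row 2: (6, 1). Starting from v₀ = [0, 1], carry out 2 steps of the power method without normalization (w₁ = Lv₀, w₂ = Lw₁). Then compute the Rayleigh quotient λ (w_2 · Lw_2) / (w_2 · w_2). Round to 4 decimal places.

λ ≈ 10.5660

w1 = Lv₀ = (7·0 + 6·1; 6·0 + 1·1) = (6, 1)
w2 = Lw1 = (7·6 + 6·1; 6·6 + 1·1) = (48, 37)
Lw2 = (558, 325)
w2·Lw2 = 48·558 + 37·325 = 38809; w2·w2 = 48·48 + 37·37 = 3673
λ ≈ 38809/3673 = 10.5660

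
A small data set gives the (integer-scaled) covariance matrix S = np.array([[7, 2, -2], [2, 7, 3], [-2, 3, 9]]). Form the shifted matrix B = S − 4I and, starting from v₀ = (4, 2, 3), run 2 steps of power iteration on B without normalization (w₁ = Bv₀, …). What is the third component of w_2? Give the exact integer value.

B = S − 4I has rows (3, 2, -2); (2, 3, 3); (-2, 3, 5)
w1 = Bv₀ = (3·4 + 2·2 + (-2)·3; 2·4 + 3·2 + 3·3; (-2)·4 + 3·2 + 5·3) = (10, 23, 13)
w2 = Bw1 = (3·10 + 2·23 + (-2)·13; 2·10 + 3·23 + 3·13; (-2)·10 + 3·23 + 5·13) = (50, 128, 114)
Requested component of w2: 114

114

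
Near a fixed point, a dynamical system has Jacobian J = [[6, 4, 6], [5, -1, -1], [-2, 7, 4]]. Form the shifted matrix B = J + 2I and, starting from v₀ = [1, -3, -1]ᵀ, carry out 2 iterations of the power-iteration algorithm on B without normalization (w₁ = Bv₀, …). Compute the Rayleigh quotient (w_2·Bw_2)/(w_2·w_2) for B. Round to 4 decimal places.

B = J + 2I has rows (8, 4, 6); (5, 1, -1); (-2, 7, 6)
w1 = Bv₀ = (-10, 3, -29)
w2 = Bw1 = (-242, -18, -133)
Bw2 = (-2806, -1095, -440)
w2·Bw2 = 757282; w2·w2 = 76577; μ ≈ 757282/76577 = 9.8892

9.8892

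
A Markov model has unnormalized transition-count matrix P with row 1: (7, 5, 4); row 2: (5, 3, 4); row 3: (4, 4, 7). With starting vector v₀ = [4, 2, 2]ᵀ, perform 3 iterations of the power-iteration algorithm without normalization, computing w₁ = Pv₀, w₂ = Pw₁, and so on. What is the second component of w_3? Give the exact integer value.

7016

w1 = Pv₀ = (7·4 + 5·2 + 4·2; 5·4 + 3·2 + 4·2; 4·4 + 4·2 + 7·2) = (46, 34, 38)
w2 = Pw1 = (7·46 + 5·34 + 4·38; 5·46 + 3·34 + 4·38; 4·46 + 4·34 + 7·38) = (644, 484, 586)
w3 = Pw2 = (9272, 7016, 8614)
The requested component of w3 is 7016.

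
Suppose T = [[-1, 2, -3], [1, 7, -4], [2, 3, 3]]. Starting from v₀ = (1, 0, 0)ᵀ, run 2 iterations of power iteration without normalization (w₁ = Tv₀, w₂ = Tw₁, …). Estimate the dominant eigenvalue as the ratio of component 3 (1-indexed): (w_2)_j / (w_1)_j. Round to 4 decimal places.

λ ≈ 3.5000

w1 = Tv₀ = ((-1)·1 + 2·0 + (-3)·0; 1·1 + 7·0 + (-4)·0; 2·1 + 3·0 + 3·0) = (-1, 1, 2)
w2 = Tw1 = ((-1)·(-1) + 2·1 + (-3)·2; 1·(-1) + 7·1 + (-4)·2; 2·(-1) + 3·1 + 3·2) = (-3, -2, 7)
Ratio at component: 7 / 2 = 3.5000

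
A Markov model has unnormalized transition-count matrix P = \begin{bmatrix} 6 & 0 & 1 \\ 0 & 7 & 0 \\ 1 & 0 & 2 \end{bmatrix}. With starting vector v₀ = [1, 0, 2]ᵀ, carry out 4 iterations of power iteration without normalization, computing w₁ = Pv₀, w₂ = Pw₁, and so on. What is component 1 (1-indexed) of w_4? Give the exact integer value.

2105

w1 = Pv₀ = (6·1 + 0·0 + 1·2; 0·1 + 7·0 + 0·2; 1·1 + 0·0 + 2·2) = (8, 0, 5)
w2 = Pw1 = (6·8 + 0·0 + 1·5; 0·8 + 7·0 + 0·5; 1·8 + 0·0 + 2·5) = (53, 0, 18)
w3 = Pw2 = (336, 0, 89)
w4 = Pw3 = (2105, 0, 514)
The requested component of w4 is 2105.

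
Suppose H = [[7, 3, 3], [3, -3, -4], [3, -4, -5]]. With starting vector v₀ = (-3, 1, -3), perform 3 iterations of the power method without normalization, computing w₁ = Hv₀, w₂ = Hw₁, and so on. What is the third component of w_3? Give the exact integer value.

262

w1 = Hv₀ = (-27, 0, 2)
w2 = Hw1 = (-183, -89, -91)
w3 = Hw2 = (-1821, 82, 262)
The requested component of w3 is 262.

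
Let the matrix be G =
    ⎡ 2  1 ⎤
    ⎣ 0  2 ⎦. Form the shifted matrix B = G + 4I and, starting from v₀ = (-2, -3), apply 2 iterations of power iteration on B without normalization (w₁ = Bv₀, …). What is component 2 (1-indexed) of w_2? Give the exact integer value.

B = G + 4I has rows (6, 1); (0, 6)
w1 = Bv₀ = (6·(-2) + 1·(-3); 0·(-2) + 6·(-3)) = (-15, -18)
w2 = Bw1 = (6·(-15) + 1·(-18); 0·(-15) + 6·(-18)) = (-108, -108)
Requested component of w2: -108

-108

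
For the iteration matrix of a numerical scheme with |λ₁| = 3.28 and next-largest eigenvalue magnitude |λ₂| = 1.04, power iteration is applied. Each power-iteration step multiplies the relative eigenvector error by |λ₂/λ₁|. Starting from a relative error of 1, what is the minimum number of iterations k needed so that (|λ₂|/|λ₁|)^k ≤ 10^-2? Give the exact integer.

|λ₂/λ₁| = 1.04/3.28 = 0.31707
Need k ≥ ln(10^-2) / ln(0.31707) = -4.6052 / -1.1486 ≈ 4.009
Smallest integer k satisfying the bound: 5

5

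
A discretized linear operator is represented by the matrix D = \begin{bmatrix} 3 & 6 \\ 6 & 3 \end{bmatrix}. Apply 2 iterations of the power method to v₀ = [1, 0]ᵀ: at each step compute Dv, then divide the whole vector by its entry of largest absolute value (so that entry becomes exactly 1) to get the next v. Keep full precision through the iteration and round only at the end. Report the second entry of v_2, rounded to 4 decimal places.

Dv0 = (3.00000, 6.00000); divide by 6.00000 → v1 = (0.50000, 1.00000)
Dv1 = (7.50000, 6.00000); divide by 7.50000 → v2 = (1.00000, 0.80000)
Requested entry of v2: 36/45 = 0.8000

0.8000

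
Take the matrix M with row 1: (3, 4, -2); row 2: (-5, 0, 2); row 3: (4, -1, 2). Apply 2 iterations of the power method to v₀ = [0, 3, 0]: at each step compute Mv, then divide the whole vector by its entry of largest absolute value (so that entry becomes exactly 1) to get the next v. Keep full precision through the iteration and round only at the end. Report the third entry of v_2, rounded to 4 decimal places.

Mv0 = (12.00000, 0.00000, -3.00000); divide by 12.00000 → v1 = (1.00000, 0.00000, -0.25000)
Mv1 = (3.50000, -5.50000, 3.50000); divide by -5.50000 → v2 = (-0.63636, 1.00000, -0.63636)
Requested entry of v2: 42/-66 = -0.6364

-0.6364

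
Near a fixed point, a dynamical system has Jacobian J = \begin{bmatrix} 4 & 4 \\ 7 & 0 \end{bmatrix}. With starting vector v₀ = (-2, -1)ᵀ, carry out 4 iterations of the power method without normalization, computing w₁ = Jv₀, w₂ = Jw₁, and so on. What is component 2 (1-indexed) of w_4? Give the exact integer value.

w1 = Jv₀ = (4·(-2) + 4·(-1); 7·(-2) + 0·(-1)) = (-12, -14)
w2 = Jw1 = (4·(-12) + 4·(-14); 7·(-12) + 0·(-14)) = (-104, -84)
w3 = Jw2 = (-752, -728)
w4 = Jw3 = (-5920, -5264)
The requested component of w4 is -5264.

-5264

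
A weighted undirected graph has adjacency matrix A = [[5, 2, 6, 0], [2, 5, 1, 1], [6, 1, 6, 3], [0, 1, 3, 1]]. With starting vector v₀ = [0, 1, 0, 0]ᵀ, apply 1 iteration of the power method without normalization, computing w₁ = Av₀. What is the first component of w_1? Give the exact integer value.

2

w1 = Av₀ = (2, 5, 1, 1)
The requested component of w1 is 2.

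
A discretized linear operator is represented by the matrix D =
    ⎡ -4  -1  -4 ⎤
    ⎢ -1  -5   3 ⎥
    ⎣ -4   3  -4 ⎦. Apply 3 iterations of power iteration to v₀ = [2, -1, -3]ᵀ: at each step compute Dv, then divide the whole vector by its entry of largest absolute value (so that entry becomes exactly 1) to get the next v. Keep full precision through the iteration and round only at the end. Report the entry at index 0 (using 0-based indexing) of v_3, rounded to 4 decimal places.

Dv0 = (5.00000, -6.00000, 1.00000); divide by -6.00000 → v1 = (-0.83333, 1.00000, -0.16667)
Dv1 = (3.00000, -4.66667, 7.00000); divide by 7.00000 → v2 = (0.42857, -0.66667, 1.00000)
Dv2 = (-5.04762, 5.90476, -7.71429); divide by -7.71429 → v3 = (0.65432, -0.76543, 1.00000)
Requested entry of v3: 212/324 = 0.6543

0.6543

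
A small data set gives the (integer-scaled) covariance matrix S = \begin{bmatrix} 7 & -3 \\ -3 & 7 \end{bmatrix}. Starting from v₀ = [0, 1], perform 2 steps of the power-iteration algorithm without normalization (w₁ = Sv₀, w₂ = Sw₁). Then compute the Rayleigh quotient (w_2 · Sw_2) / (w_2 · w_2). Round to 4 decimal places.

w1 = Sv₀ = (7·0 + (-3)·1; (-3)·0 + 7·1) = (-3, 7)
w2 = Sw1 = (7·(-3) + (-3)·7; (-3)·(-3) + 7·7) = (-42, 58)
Sw2 = (-468, 532)
w2·Sw2 = (-42)·(-468) + 58·532 = 50512; w2·w2 = (-42)·(-42) + 58·58 = 5128
λ ≈ 50512/5128 = 9.8502

9.8502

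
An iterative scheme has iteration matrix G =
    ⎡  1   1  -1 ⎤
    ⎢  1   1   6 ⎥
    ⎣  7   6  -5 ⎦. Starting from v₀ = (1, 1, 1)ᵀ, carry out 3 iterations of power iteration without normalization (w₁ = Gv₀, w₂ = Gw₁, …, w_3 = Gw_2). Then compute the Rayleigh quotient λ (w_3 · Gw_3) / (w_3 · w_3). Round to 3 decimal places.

λ ≈ 2.210

w1 = Gv₀ = (1·1 + 1·1 + (-1)·1; 1·1 + 1·1 + 6·1; 7·1 + 6·1 + (-5)·1) = (1, 8, 8)
w2 = Gw1 = (1·1 + 1·8 + (-1)·8; 1·1 + 1·8 + 6·8; 7·1 + 6·8 + (-5)·8) = (1, 57, 15)
w3 = Gw2 = (43, 148, 274)
Gw3 = (-83, 1835, -181)
w3·Gw3 = 43·(-83) + 148·1835 + 274·(-181) = 218417; w3·w3 = 43·43 + 148·148 + 274·274 = 98829
λ ≈ 218417/98829 = 2.210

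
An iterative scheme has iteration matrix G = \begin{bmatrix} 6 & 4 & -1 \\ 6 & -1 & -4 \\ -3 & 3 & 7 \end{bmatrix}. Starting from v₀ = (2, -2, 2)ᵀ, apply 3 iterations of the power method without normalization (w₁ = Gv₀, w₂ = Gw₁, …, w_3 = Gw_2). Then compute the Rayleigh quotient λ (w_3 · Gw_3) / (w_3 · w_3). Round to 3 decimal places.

7.076

w1 = Gv₀ = (6·2 + 4·(-2) + (-1)·2; 6·2 + (-1)·(-2) + (-4)·2; (-3)·2 + 3·(-2) + 7·2) = (2, 6, 2)
w2 = Gw1 = (6·2 + 4·6 + (-1)·2; 6·2 + (-1)·6 + (-4)·2; (-3)·2 + 3·6 + 7·2) = (34, -2, 26)
w3 = Gw2 = (170, 102, 74)
Gw3 = (1354, 622, 314)
w3·Gw3 = 170·1354 + 102·622 + 74·314 = 316860; w3·w3 = 170·170 + 102·102 + 74·74 = 44780
λ ≈ 316860/44780 = 7.076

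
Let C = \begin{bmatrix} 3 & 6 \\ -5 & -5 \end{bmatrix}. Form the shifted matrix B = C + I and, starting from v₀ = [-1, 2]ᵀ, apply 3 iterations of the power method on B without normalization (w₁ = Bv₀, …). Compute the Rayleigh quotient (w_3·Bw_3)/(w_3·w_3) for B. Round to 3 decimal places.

B = C + I has rows (4, 6); (-5, -4)
w1 = Bv₀ = (4·(-1) + 6·2; (-5)·(-1) + (-4)·2) = (8, -3)
w2 = Bw1 = (4·8 + 6·(-3); (-5)·8 + (-4)·(-3)) = (14, -28)
w3 = Bw2 = (-112, 42)
Bw3 = (-196, 392)
w3·Bw3 = 38416; w3·w3 = 14308; μ ≈ 38416/14308 = 2.685

2.685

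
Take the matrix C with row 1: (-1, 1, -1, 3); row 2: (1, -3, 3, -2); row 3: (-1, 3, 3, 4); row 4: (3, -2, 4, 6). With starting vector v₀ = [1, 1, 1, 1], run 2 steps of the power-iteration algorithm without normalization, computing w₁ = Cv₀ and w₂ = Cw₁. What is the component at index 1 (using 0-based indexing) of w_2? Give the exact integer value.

10

w1 = Cv₀ = ((-1)·1 + 1·1 + (-1)·1 + 3·1; 1·1 + (-3)·1 + 3·1 + (-2)·1; (-1)·1 + 3·1 + 3·1 + 4·1; 3·1 + (-2)·1 + 4·1 + 6·1) = (2, -1, 9, 11)
w2 = Cw1 = ((-1)·2 + 1·(-1) + (-1)·9 + 3·11; 1·2 + (-3)·(-1) + 3·9 + (-2)·11; (-1)·2 + 3·(-1) + 3·9 + 4·11; 3·2 + (-2)·(-1) + 4·9 + 6·11) = (21, 10, 66, 110)
The requested component of w2 is 10.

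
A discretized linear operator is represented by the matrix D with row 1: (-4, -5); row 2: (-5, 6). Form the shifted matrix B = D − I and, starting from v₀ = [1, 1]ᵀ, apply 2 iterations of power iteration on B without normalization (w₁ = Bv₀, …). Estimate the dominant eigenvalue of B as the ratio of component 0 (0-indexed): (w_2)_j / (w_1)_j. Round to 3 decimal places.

B = D − I has rows (-5, -5); (-5, 5)
w1 = Bv₀ = ((-5)·1 + (-5)·1; (-5)·1 + 5·1) = (-10, 0)
w2 = Bw1 = ((-5)·(-10) + (-5)·0; (-5)·(-10) + 5·0) = (50, 50)
Ratio: 50/-10 = -5.000

-5.000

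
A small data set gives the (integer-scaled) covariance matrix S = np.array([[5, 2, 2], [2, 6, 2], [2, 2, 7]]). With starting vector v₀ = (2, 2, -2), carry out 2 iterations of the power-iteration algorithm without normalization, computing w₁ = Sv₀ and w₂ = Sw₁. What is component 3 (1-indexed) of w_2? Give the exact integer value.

2

w1 = Sv₀ = (10, 12, -6)
w2 = Sw1 = (62, 80, 2)
The requested component of w2 is 2.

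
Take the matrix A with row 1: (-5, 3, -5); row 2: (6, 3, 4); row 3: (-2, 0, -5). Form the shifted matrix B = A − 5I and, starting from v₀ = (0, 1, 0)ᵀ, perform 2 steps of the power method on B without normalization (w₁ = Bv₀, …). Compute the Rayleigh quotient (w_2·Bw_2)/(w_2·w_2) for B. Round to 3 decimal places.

B = A − 5I has rows (-10, 3, -5); (6, -2, 4); (-2, 0, -10)
w1 = Bv₀ = ((-10)·0 + 3·1 + (-5)·0; 6·0 + (-2)·1 + 4·0; (-2)·0 + 0·1 + (-10)·0) = (3, -2, 0)
w2 = Bw1 = ((-10)·3 + 3·(-2) + (-5)·0; 6·3 + (-2)·(-2) + 4·0; (-2)·3 + 0·(-2) + (-10)·0) = (-36, 22, -6)
Bw2 = (456, -284, 132)
w2·Bw2 = -23456; w2·w2 = 1816; μ ≈ -23456/1816 = -12.916

μ ≈ -12.916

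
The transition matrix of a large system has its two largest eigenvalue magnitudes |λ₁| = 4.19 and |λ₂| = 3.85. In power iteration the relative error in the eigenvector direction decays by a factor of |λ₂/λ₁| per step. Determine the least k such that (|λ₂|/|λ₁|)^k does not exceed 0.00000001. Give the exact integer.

218

|λ₂/λ₁| = 3.85/4.19 = 0.91885
Need k ≥ ln(0.00000001) / ln(0.91885) = -18.4207 / -0.0846 ≈ 217.668
Smallest integer k satisfying the bound: 218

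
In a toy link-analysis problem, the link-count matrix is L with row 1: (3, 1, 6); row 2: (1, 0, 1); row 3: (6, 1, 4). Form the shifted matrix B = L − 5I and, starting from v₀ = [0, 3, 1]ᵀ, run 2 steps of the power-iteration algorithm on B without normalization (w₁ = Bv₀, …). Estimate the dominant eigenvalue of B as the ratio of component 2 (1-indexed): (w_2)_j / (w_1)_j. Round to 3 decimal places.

B = L − 5I has rows (-2, 1, 6); (1, -5, 1); (6, 1, -1)
w1 = Bv₀ = ((-2)·0 + 1·3 + 6·1; 1·0 + (-5)·3 + 1·1; 6·0 + 1·3 + (-1)·1) = (9, -14, 2)
w2 = Bw1 = ((-2)·9 + 1·(-14) + 6·2; 1·9 + (-5)·(-14) + 1·2; 6·9 + 1·(-14) + (-1)·2) = (-20, 81, 38)
Ratio: 81/-14 = -5.786

-5.786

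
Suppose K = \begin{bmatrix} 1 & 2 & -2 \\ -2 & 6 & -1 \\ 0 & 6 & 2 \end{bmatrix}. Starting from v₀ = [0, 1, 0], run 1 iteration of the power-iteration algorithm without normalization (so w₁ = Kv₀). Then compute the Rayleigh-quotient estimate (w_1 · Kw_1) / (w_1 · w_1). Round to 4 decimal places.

w1 = Kv₀ = (1·0 + 2·1 + (-2)·0; (-2)·0 + 6·1 + (-1)·0; 0·0 + 6·1 + 2·0) = (2, 6, 6)
Kw1 = (2, 26, 48)
w1·Kw1 = 2·2 + 6·26 + 6·48 = 448; w1·w1 = 2·2 + 6·6 + 6·6 = 76
λ ≈ 448/76 = 5.8947

5.8947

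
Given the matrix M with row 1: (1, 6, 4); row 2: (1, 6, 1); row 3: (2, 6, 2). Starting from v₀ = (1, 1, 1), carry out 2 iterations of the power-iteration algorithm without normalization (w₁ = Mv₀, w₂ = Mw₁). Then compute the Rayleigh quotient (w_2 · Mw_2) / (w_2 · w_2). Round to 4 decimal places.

w1 = Mv₀ = (1·1 + 6·1 + 4·1; 1·1 + 6·1 + 1·1; 2·1 + 6·1 + 2·1) = (11, 8, 10)
w2 = Mw1 = (1·11 + 6·8 + 4·10; 1·11 + 6·8 + 1·10; 2·11 + 6·8 + 2·10) = (99, 69, 90)
Mw2 = (873, 603, 792)
w2·Mw2 = 99·873 + 69·603 + 90·792 = 199314; w2·w2 = 99·99 + 69·69 + 90·90 = 22662
λ ≈ 199314/22662 = 8.7951

8.7951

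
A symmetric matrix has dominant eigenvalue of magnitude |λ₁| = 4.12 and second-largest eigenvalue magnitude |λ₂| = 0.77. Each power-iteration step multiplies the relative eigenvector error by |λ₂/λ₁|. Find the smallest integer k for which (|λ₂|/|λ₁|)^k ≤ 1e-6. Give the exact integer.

|λ₂/λ₁| = 0.77/4.12 = 0.18689
Need k ≥ ln(1e-6) / ln(0.18689) = -13.8155 / -1.6772 ≈ 8.237
Smallest integer k satisfying the bound: 9

9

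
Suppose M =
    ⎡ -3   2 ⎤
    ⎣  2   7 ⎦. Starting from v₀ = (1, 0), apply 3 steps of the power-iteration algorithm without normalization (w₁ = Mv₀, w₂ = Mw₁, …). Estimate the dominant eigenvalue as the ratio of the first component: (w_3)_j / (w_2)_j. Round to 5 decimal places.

-1.76923

w1 = Mv₀ = ((-3)·1 + 2·0; 2·1 + 7·0) = (-3, 2)
w2 = Mw1 = ((-3)·(-3) + 2·2; 2·(-3) + 7·2) = (13, 8)
w3 = Mw2 = (-23, 82)
Ratio at component: -23 / 13 = -1.76923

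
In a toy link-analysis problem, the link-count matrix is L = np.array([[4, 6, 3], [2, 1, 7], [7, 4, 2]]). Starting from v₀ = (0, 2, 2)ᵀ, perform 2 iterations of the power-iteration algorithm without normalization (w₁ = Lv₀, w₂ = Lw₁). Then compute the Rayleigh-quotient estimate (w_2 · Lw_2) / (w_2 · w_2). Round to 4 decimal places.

w1 = Lv₀ = (18, 16, 12)
w2 = Lw1 = (204, 136, 214)
Lw2 = (2274, 2042, 2400)
w2·Lw2 = 204·2274 + 136·2042 + 214·2400 = 1255208; w2·w2 = 204·204 + 136·136 + 214·214 = 105908
λ ≈ 1255208/105908 = 11.8519

11.8519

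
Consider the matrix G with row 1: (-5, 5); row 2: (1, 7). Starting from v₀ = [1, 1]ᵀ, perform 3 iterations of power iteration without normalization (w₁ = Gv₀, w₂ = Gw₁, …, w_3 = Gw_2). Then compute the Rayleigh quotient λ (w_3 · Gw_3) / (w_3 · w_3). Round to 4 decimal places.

λ ≈ 7.6764

w1 = Gv₀ = (0, 8)
w2 = Gw1 = (40, 56)
w3 = Gw2 = (80, 432)
Gw3 = (1760, 3104)
w3·Gw3 = 80·1760 + 432·3104 = 1481728; w3·w3 = 80·80 + 432·432 = 193024
λ ≈ 1481728/193024 = 7.6764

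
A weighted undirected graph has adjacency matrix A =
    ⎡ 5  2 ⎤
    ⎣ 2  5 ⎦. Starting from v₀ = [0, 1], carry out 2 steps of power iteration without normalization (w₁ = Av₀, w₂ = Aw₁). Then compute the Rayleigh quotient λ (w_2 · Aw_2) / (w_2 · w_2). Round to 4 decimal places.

w1 = Av₀ = (5·0 + 2·1; 2·0 + 5·1) = (2, 5)
w2 = Aw1 = (5·2 + 2·5; 2·2 + 5·5) = (20, 29)
Aw2 = (158, 185)
w2·Aw2 = 20·158 + 29·185 = 8525; w2·w2 = 20·20 + 29·29 = 1241
λ ≈ 8525/1241 = 6.8695

6.8695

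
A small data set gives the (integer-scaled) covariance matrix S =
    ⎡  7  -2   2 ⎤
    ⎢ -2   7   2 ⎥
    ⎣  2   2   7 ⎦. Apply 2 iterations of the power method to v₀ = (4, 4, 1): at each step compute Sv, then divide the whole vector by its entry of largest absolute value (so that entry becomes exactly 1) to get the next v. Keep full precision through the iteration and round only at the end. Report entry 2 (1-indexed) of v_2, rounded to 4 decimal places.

Sv0 = (22.00000, 22.00000, 23.00000); divide by 23.00000 → v1 = (0.95652, 0.95652, 1.00000)
Sv1 = (6.78261, 6.78261, 10.82609); divide by 10.82609 → v2 = (0.62651, 0.62651, 1.00000)
Requested entry of v2: 156/249 = 0.6265

0.6265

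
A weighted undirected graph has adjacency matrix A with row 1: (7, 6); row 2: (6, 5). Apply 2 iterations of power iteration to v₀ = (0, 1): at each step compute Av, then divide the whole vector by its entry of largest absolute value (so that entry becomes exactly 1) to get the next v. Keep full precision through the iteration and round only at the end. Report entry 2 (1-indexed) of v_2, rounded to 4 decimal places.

0.8472

Av0 = (6.00000, 5.00000); divide by 6.00000 → v1 = (1.00000, 0.83333)
Av1 = (12.00000, 10.16667); divide by 12.00000 → v2 = (1.00000, 0.84722)
Requested entry of v2: 61/72 = 0.8472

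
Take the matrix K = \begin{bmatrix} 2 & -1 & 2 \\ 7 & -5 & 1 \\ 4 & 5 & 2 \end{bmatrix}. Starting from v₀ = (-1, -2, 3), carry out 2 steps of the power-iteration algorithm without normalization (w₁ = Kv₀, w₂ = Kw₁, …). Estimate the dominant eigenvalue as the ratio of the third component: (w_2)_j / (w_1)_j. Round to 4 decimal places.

-4.7500

w1 = Kv₀ = (2·(-1) + (-1)·(-2) + 2·3; 7·(-1) + (-5)·(-2) + 1·3; 4·(-1) + 5·(-2) + 2·3) = (6, 6, -8)
w2 = Kw1 = (2·6 + (-1)·6 + 2·(-8); 7·6 + (-5)·6 + 1·(-8); 4·6 + 5·6 + 2·(-8)) = (-10, 4, 38)
Ratio at component: 38 / -8 = -4.7500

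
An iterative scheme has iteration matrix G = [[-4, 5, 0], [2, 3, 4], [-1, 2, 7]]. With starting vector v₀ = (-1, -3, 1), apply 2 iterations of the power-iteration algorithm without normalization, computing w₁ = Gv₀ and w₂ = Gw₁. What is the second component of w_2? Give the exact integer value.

-35

w1 = Gv₀ = (-11, -7, 2)
w2 = Gw1 = (9, -35, 11)
The requested component of w2 is -35.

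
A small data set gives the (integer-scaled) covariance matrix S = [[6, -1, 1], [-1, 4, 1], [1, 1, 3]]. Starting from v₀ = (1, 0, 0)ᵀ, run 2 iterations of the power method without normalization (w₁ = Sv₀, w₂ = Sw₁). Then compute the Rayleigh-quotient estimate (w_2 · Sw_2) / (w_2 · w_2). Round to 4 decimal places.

w1 = Sv₀ = (6·1 + (-1)·0 + 1·0; (-1)·1 + 4·0 + 1·0; 1·1 + 1·0 + 3·0) = (6, -1, 1)
w2 = Sw1 = (6·6 + (-1)·(-1) + 1·1; (-1)·6 + 4·(-1) + 1·1; 1·6 + 1·(-1) + 3·1) = (38, -9, 8)
Sw2 = (245, -66, 53)
w2·Sw2 = 38·245 + (-9)·(-66) + 8·53 = 10328; w2·w2 = 38·38 + (-9)·(-9) + 8·8 = 1589
λ ≈ 10328/1589 = 6.4997

6.4997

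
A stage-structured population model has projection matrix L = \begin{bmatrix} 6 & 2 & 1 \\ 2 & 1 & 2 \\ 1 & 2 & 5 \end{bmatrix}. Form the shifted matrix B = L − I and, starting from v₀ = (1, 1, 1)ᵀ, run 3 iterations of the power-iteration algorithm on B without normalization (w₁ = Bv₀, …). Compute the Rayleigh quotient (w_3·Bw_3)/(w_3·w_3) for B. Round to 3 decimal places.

B = L − I has rows (5, 2, 1); (2, 0, 2); (1, 2, 4)
w1 = Bv₀ = (5·1 + 2·1 + 1·1; 2·1 + 0·1 + 2·1; 1·1 + 2·1 + 4·1) = (8, 4, 7)
w2 = Bw1 = (5·8 + 2·4 + 1·7; 2·8 + 0·4 + 2·7; 1·8 + 2·4 + 4·7) = (55, 30, 44)
w3 = Bw2 = (379, 198, 291)
Bw3 = (2582, 1340, 1939)
w3·Bw3 = 1808147; w3·w3 = 267526; μ ≈ 1808147/267526 = 6.759

6.759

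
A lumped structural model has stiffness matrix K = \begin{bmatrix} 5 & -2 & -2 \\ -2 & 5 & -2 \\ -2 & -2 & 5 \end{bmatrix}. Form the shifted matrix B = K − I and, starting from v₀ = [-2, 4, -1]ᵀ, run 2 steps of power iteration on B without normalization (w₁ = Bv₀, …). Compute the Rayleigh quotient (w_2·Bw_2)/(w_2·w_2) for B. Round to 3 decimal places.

6.000

B = K − I has rows (4, -2, -2); (-2, 4, -2); (-2, -2, 4)
w1 = Bv₀ = (4·(-2) + (-2)·4 + (-2)·(-1); (-2)·(-2) + 4·4 + (-2)·(-1); (-2)·(-2) + (-2)·4 + 4·(-1)) = (-14, 22, -8)
w2 = Bw1 = (4·(-14) + (-2)·22 + (-2)·(-8); (-2)·(-14) + 4·22 + (-2)·(-8); (-2)·(-14) + (-2)·22 + 4·(-8)) = (-84, 132, -48)
Bw2 = (-504, 792, -288)
w2·Bw2 = 160704; w2·w2 = 26784; μ ≈ 160704/26784 = 6.000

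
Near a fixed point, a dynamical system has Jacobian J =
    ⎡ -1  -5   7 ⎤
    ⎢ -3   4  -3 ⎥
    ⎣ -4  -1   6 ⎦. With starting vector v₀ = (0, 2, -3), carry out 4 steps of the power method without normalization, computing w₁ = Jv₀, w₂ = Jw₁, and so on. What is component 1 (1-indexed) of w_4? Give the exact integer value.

w1 = Jv₀ = (-31, 17, -20)
w2 = Jw1 = (-194, 221, -13)
w3 = Jw2 = (-1002, 1505, 477)
w4 = Jw3 = (-3184, 7595, 5365)
The requested component of w4 is -3184.

-3184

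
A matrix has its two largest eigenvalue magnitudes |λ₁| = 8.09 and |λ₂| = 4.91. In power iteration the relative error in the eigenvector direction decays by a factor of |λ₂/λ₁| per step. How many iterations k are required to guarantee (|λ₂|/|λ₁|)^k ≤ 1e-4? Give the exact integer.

|λ₂/λ₁| = 4.91/8.09 = 0.60692
Need k ≥ ln(1e-4) / ln(0.60692) = -9.2103 / -0.4994 ≈ 18.444
Smallest integer k satisfying the bound: 19

19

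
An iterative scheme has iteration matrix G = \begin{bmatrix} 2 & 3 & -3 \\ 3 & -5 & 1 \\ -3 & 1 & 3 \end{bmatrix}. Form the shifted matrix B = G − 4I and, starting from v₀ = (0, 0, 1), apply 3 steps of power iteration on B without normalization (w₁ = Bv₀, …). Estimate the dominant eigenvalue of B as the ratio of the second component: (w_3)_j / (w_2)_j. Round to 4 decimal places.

B = G − 4I has rows (-2, 3, -3); (3, -9, 1); (-3, 1, -1)
w1 = Bv₀ = (-3, 1, -1)
w2 = Bw1 = (12, -19, 11)
w3 = Bw2 = (-114, 218, -66)
Ratio: 218/-19 = -11.4737

μ ≈ -11.4737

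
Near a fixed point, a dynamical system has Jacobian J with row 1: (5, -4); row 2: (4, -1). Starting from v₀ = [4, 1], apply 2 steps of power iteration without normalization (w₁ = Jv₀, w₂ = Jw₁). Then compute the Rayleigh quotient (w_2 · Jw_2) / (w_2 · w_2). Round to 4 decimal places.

w1 = Jv₀ = (5·4 + (-4)·1; 4·4 + (-1)·1) = (16, 15)
w2 = Jw1 = (5·16 + (-4)·15; 4·16 + (-1)·15) = (20, 49)
Jw2 = (-96, 31)
w2·Jw2 = 20·(-96) + 49·31 = -401; w2·w2 = 20·20 + 49·49 = 2801
λ ≈ -401/2801 = -0.1432

λ ≈ -0.1432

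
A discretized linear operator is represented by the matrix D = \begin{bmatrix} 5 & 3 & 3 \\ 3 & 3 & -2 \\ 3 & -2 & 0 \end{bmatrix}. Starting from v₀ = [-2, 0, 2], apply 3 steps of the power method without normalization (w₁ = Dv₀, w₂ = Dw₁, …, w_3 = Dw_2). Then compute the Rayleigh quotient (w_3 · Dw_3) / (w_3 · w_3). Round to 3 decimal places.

w1 = Dv₀ = (5·(-2) + 3·0 + 3·2; 3·(-2) + 3·0 + (-2)·2; 3·(-2) + (-2)·0 + 0·2) = (-4, -10, -6)
w2 = Dw1 = (5·(-4) + 3·(-10) + 3·(-6); 3·(-4) + 3·(-10) + (-2)·(-6); 3·(-4) + (-2)·(-10) + 0·(-6)) = (-68, -30, 8)
w3 = Dw2 = (-406, -310, -144)
Dw3 = (-3392, -1860, -598)
w3·Dw3 = (-406)·(-3392) + (-310)·(-1860) + (-144)·(-598) = 2039864; w3·w3 = (-406)·(-406) + (-310)·(-310) + (-144)·(-144) = 281672
λ ≈ 2039864/281672 = 7.242

7.242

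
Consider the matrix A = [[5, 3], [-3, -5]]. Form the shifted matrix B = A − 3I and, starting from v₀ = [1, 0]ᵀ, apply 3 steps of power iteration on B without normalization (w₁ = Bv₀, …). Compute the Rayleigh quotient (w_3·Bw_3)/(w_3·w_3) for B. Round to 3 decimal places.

-6.958

B = A − 3I has rows (2, 3); (-3, -8)
w1 = Bv₀ = (2, -3)
w2 = Bw1 = (-5, 18)
w3 = Bw2 = (44, -129)
Bw3 = (-299, 900)
w3·Bw3 = -129256; w3·w3 = 18577; μ ≈ -129256/18577 = -6.958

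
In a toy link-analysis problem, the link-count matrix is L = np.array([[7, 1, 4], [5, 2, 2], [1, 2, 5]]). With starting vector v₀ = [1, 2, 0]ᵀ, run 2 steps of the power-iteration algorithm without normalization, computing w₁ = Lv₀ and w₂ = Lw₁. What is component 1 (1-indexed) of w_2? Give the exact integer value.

92

w1 = Lv₀ = (7·1 + 1·2 + 4·0; 5·1 + 2·2 + 2·0; 1·1 + 2·2 + 5·0) = (9, 9, 5)
w2 = Lw1 = (7·9 + 1·9 + 4·5; 5·9 + 2·9 + 2·5; 1·9 + 2·9 + 5·5) = (92, 73, 52)
The requested component of w2 is 92.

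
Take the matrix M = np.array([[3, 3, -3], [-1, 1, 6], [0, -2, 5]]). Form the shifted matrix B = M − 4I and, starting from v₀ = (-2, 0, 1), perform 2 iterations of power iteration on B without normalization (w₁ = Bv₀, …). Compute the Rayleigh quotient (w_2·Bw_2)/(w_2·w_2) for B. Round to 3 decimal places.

0.136

B = M − 4I has rows (-1, 3, -3); (-1, -3, 6); (0, -2, 1)
w1 = Bv₀ = ((-1)·(-2) + 3·0 + (-3)·1; (-1)·(-2) + (-3)·0 + 6·1; 0·(-2) + (-2)·0 + 1·1) = (-1, 8, 1)
w2 = Bw1 = ((-1)·(-1) + 3·8 + (-3)·1; (-1)·(-1) + (-3)·8 + 6·1; 0·(-1) + (-2)·8 + 1·1) = (22, -17, -15)
Bw2 = (-28, -61, 19)
w2·Bw2 = 136; w2·w2 = 998; μ ≈ 136/998 = 0.136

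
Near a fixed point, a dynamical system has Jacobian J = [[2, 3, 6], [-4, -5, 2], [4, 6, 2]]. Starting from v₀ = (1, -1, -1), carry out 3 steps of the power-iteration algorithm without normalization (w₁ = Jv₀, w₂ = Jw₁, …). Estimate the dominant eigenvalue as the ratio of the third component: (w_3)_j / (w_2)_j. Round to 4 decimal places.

λ ≈ 2.3333

w1 = Jv₀ = (-7, -1, -4)
w2 = Jw1 = (-41, 25, -42)
w3 = Jw2 = (-259, -45, -98)
Ratio at component: -98 / -42 = 2.3333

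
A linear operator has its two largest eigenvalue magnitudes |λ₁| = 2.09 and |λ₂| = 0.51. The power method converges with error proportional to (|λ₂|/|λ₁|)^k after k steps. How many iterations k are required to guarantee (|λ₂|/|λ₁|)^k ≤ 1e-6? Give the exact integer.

|λ₂/λ₁| = 0.51/2.09 = 0.24402
Need k ≥ ln(1e-6) / ln(0.24402) = -13.8155 / -1.4105 ≈ 9.795
Smallest integer k satisfying the bound: 10

10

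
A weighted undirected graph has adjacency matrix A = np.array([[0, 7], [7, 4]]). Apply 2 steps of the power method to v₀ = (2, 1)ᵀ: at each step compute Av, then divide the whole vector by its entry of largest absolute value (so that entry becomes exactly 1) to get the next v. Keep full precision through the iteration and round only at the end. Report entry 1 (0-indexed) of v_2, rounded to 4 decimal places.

0.9603

Av0 = (7.00000, 18.00000); divide by 18.00000 → v1 = (0.38889, 1.00000)
Av1 = (7.00000, 6.72222); divide by 7.00000 → v2 = (1.00000, 0.96032)
Requested entry of v2: 121/126 = 0.9603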